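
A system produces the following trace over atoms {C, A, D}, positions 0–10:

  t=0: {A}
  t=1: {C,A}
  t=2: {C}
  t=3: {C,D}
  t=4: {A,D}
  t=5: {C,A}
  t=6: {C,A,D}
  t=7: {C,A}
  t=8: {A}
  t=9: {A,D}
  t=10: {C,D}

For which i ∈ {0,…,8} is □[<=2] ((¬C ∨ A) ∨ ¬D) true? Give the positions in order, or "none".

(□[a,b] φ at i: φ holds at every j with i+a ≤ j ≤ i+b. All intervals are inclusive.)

Evaluate at each i in [0,8]:
  i=0: ✓ (all of [0,2])
  i=1: ✗ (fails at j=3)
  i=2: ✗ (fails at j=3)
  i=3: ✗ (fails at j=3)
  i=4: ✓ (all of [4,6])
  i=5: ✓ (all of [5,7])
  i=6: ✓ (all of [6,8])
  i=7: ✓ (all of [7,9])
  i=8: ✗ (fails at j=10)

0, 4, 5, 6, 7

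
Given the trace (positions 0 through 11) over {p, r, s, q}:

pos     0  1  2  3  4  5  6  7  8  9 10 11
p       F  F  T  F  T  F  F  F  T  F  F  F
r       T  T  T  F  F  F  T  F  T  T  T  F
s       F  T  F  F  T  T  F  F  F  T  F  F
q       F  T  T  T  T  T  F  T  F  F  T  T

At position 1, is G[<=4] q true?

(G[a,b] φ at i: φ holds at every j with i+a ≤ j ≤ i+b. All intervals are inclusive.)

Check q at every j in [1,5]:
  j=1: true
  j=2: true
  j=3: true
  j=4: true
  j=5: true
All positions satisfy it → formula holds.

True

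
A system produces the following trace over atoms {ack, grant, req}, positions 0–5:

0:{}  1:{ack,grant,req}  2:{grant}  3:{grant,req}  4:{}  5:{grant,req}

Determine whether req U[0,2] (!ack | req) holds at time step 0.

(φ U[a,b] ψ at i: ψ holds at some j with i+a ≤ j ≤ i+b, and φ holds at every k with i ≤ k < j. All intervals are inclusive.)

Need some j in [0,2] with (!ack | req), and req at every k in [0,j-1].
  j=0: (!ack | req) holds; no prefix to check → satisfied.

True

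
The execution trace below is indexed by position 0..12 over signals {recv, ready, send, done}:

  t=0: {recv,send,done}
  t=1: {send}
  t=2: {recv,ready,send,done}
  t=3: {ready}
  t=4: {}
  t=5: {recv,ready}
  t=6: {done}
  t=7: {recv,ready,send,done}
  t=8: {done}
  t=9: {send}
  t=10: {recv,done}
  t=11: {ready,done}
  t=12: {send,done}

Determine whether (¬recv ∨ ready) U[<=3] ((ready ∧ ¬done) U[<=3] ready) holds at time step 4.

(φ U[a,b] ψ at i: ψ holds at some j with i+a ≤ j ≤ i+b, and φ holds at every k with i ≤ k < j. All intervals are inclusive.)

Need some j in [4,7] with ((ready ∧ ¬done) U[<=3] ready), and (¬recv ∨ ready) at every k in [4,j-1].
  j=4: ((ready ∧ ¬done) U[<=3] ready) — fails.
  j=5: ((ready ∧ ¬done) U[<=3] ready) holds; (¬recv ∨ ready) holds at every k in [4,4] → satisfied.

True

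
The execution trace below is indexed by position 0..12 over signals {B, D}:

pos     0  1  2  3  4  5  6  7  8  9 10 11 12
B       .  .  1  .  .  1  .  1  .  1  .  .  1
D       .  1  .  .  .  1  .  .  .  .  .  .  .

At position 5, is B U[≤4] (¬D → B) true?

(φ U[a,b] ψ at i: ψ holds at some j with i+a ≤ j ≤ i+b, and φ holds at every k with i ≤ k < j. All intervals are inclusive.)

Need some j in [5,9] with (¬D → B), and B at every k in [5,j-1].
  j=5: (¬D → B) holds; no prefix to check → satisfied.

Yes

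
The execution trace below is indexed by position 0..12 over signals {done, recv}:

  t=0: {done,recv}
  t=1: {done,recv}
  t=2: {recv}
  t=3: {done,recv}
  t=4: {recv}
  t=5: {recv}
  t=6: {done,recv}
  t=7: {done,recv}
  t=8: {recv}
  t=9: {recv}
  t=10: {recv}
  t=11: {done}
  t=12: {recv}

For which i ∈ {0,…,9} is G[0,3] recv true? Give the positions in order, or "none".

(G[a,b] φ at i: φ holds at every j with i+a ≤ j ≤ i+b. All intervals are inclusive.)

Evaluate at each i in [0,9]:
  i=0: ✓ (all of [0,3])
  i=1: ✓ (all of [1,4])
  i=2: ✓ (all of [2,5])
  i=3: ✓ (all of [3,6])
  i=4: ✓ (all of [4,7])
  i=5: ✓ (all of [5,8])
  i=6: ✓ (all of [6,9])
  i=7: ✓ (all of [7,10])
  i=8: ✗ (fails at j=11)
  i=9: ✗ (fails at j=11)

0, 1, 2, 3, 4, 5, 6, 7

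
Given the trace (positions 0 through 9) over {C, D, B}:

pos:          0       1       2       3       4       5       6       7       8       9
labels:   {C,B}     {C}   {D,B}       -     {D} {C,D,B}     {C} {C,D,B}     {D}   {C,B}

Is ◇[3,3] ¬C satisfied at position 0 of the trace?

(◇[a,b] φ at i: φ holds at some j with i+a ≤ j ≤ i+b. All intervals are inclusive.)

Check ¬C at each j in [3,3]:
  j=3: true
Found at j=3 → formula holds.

True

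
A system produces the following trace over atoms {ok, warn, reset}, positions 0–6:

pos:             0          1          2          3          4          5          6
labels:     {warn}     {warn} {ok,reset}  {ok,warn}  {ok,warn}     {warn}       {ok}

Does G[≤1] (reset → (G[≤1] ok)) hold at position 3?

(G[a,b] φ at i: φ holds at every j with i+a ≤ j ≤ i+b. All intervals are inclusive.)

Holds

Check (reset → (G[≤1] ok)) at every j in [3,4]:
  j=3: antecedent false → ✓
  j=4: antecedent false → ✓
All positions satisfy it → formula holds.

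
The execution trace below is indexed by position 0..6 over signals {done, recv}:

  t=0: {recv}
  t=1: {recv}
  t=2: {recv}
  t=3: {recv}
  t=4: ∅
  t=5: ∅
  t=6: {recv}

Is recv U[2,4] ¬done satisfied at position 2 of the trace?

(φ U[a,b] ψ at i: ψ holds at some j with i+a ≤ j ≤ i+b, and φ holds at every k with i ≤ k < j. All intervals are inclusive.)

Need some j in [4,6] with ¬done, and recv at every k in [2,j-1].
  j=4: ¬done holds; recv holds at every k in [2,3] → satisfied.

Yes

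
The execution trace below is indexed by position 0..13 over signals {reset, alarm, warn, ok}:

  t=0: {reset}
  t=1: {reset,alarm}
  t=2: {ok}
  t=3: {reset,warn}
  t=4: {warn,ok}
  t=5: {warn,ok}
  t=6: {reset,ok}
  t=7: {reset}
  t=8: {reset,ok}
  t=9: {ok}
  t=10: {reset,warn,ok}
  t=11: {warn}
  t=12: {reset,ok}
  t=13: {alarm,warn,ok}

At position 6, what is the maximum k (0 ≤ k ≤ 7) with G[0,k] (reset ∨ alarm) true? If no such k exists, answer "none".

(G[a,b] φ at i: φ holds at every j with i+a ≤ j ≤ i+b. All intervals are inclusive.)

2

(reset ∨ alarm) must hold from j=6 onward; find where it first fails.
  j=6: holds
  j=7: holds
  j=8: holds
  j=9: fails
Holds on [6,8], so largest k = 2.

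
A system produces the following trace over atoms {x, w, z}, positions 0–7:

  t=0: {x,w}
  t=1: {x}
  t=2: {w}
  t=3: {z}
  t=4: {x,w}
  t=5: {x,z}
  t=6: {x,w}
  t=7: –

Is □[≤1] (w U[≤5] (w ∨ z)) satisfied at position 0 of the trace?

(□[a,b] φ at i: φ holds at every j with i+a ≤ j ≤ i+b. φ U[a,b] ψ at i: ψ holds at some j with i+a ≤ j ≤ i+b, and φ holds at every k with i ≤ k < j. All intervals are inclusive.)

Does not hold

Check (w U[≤5] (w ∨ z)) at every j in [0,1]:
  j=0: holds
  j=1: fails
Fails at j=1 → formula fails.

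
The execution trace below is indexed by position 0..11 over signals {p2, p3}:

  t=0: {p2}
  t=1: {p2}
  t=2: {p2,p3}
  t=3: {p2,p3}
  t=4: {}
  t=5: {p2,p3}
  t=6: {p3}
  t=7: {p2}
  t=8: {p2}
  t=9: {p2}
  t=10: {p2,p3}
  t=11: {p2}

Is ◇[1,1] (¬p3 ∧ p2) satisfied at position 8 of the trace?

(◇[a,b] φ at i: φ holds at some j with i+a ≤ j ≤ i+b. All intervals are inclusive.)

Yes

Check (¬p3 ∧ p2) at each j in [9,9]:
  j=9: true
Found at j=9 → formula holds.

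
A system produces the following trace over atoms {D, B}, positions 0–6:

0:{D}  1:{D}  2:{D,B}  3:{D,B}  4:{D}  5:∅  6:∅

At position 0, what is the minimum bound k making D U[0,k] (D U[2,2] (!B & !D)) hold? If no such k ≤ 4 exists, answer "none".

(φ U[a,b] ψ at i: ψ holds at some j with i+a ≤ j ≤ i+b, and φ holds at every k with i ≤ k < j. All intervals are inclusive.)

Need earliest j ≥ 0 with (D U[2,2] (!B & !D)), and D at every k in [0,j-1].
  j=0: rhs fails.
  j=1: rhs fails.
  j=2: rhs fails.
  j=3: rhs holds; lhs holds on [0,2]. k = 3.

3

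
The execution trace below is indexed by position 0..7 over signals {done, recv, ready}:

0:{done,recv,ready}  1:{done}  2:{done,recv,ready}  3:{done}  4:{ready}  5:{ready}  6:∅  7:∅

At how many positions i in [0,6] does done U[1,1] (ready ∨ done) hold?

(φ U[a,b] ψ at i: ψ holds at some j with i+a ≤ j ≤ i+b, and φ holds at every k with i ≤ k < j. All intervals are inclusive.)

4

Evaluate at each i in [0,6]:
  i=0: ✓ (rhs at j=1; lhs holds on [0,0])
  i=1: ✓ (rhs at j=2; lhs holds on [1,1])
  i=2: ✓ (rhs at j=3; lhs holds on [2,2])
  i=3: ✓ (rhs at j=4; lhs holds on [3,3])
  i=4: ✗ (lhs fails at k=4 before rhs at j=5)
  i=5: ✗ (no rhs in [6,6])
  i=6: ✗ (no rhs in [7,7])
Positions where it holds: {0, 1, 2, 3} → 4.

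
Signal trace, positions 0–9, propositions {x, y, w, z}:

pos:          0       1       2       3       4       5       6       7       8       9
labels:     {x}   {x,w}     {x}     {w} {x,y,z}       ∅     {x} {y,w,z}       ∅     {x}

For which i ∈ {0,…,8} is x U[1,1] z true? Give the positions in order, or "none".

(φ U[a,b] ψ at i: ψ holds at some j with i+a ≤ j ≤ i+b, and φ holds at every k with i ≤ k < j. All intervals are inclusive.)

Evaluate at each i in [0,8]:
  i=0: ✗ (no rhs in [1,1])
  i=1: ✗ (no rhs in [2,2])
  i=2: ✗ (no rhs in [3,3])
  i=3: ✗ (lhs fails at k=3 before rhs at j=4)
  i=4: ✗ (no rhs in [5,5])
  i=5: ✗ (no rhs in [6,6])
  i=6: ✓ (rhs at j=7; lhs holds on [6,6])
  i=7: ✗ (no rhs in [8,8])
  i=8: ✗ (no rhs in [9,9])

6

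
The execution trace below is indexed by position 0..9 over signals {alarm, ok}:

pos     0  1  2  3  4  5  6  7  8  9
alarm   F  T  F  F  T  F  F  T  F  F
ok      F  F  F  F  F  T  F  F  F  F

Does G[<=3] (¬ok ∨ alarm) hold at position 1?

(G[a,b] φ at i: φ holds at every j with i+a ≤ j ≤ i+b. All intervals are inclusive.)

True

Check (¬ok ∨ alarm) at every j in [1,4]:
  j=1: true
  j=2: true
  j=3: true
  j=4: true
All positions satisfy it → formula holds.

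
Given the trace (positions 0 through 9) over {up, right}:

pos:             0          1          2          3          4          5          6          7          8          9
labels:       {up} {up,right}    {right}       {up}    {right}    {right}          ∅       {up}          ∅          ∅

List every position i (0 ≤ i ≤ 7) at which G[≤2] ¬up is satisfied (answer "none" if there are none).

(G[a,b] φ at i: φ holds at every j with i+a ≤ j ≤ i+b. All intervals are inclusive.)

Evaluate at each i in [0,7]:
  i=0: ✗ (fails at j=0)
  i=1: ✗ (fails at j=1)
  i=2: ✗ (fails at j=3)
  i=3: ✗ (fails at j=3)
  i=4: ✓ (all of [4,6])
  i=5: ✗ (fails at j=7)
  i=6: ✗ (fails at j=7)
  i=7: ✗ (fails at j=7)

4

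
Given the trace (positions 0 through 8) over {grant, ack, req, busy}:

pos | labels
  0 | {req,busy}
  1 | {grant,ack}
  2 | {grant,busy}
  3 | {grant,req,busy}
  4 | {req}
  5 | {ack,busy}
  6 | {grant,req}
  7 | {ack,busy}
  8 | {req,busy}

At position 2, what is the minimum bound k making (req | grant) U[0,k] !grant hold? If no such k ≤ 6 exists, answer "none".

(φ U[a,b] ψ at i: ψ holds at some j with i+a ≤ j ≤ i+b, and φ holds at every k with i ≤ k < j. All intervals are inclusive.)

2

Need earliest j ≥ 2 with !grant, and (req | grant) at every k in [2,j-1].
  j=2: rhs fails.
  j=3: rhs fails.
  j=4: rhs holds; lhs holds on [2,3]. k = 2.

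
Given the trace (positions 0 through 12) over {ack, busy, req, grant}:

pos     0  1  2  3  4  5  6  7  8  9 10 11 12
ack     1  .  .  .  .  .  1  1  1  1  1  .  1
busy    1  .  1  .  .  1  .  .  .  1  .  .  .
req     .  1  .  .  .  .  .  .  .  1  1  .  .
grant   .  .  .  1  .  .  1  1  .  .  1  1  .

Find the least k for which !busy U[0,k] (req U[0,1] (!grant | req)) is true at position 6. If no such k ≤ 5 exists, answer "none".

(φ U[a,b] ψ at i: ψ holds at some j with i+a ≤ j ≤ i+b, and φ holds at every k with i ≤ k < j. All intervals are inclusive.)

Need earliest j ≥ 6 with (req U[0,1] (!grant | req)), and !busy at every k in [6,j-1].
  j=6: rhs fails.
  j=7: rhs fails.
  j=8: rhs holds; lhs holds on [6,7]. k = 2.

2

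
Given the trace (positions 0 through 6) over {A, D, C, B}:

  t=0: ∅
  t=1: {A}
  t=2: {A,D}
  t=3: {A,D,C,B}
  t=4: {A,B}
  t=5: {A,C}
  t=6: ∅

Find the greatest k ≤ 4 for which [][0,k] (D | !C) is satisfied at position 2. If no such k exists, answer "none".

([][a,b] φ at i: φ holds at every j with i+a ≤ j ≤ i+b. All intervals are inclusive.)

(D | !C) must hold from j=2 onward; find where it first fails.
  j=2: holds
  j=3: holds
  j=4: holds
  j=5: fails
Holds on [2,4], so largest k = 2.

2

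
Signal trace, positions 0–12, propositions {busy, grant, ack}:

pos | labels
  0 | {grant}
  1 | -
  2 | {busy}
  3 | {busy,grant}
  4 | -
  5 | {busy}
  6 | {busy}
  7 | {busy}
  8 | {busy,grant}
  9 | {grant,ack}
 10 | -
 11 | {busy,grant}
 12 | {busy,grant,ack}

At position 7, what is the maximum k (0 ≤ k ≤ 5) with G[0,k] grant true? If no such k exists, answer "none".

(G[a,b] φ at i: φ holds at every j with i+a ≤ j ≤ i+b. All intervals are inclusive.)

none

grant must hold from j=7 onward; find where it first fails.
  j=7: fails → no k works.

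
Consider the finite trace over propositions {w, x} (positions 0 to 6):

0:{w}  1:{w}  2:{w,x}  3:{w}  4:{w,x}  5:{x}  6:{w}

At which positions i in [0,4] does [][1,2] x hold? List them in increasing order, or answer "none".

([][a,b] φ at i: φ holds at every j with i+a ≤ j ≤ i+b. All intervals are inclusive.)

3

Evaluate at each i in [0,4]:
  i=0: ✗ (fails at j=1)
  i=1: ✗ (fails at j=3)
  i=2: ✗ (fails at j=3)
  i=3: ✓ (all of [4,5])
  i=4: ✗ (fails at j=6)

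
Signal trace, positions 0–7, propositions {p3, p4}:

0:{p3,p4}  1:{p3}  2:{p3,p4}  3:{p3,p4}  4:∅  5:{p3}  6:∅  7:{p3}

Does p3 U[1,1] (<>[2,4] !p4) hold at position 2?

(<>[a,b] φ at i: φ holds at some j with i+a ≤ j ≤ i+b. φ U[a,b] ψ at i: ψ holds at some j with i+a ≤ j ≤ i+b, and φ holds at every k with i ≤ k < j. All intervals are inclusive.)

Yes

Need some j in [3,3] with <>[2,4] !p4, and p3 at every k in [2,j-1].
  j=3: <>[2,4] !p4 holds; p3 holds at every k in [2,2] → satisfied.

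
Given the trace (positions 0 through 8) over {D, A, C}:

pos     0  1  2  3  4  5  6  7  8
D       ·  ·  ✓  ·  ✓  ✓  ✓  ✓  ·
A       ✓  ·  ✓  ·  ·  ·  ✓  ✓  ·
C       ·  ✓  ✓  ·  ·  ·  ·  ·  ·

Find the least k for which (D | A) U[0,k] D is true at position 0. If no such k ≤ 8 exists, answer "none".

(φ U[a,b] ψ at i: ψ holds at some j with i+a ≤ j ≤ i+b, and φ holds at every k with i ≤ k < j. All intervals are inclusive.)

Need earliest j ≥ 0 with D, and (D | A) at every k in [0,j-1].
  j=0: rhs fails.
  j=1: rhs fails.
  j=2: rhs holds but lhs fails at k=1.
  j=3: rhs fails.
  j=4: rhs holds but lhs fails at k=1.
  j=5: rhs holds but lhs fails at k=1.
  j=6: rhs holds but lhs fails at k=1.
  j=7: rhs holds but lhs fails at k=1.
  j=8: rhs fails.
No witness within the range → none.

none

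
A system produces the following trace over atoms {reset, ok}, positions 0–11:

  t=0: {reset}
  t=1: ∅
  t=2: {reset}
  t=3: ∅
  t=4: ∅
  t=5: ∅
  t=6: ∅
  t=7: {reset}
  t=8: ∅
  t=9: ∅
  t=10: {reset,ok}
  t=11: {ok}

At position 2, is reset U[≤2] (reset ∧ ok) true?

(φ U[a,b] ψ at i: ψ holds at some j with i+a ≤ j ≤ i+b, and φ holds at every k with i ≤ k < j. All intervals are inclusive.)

Need some j in [2,4] with (reset ∧ ok), and reset at every k in [2,j-1].
  j=2: (reset ∧ ok) false.
  j=3: (reset ∧ ok) false.
  j=4: (reset ∧ ok) false.
No j in the window works → until fails.

Does not hold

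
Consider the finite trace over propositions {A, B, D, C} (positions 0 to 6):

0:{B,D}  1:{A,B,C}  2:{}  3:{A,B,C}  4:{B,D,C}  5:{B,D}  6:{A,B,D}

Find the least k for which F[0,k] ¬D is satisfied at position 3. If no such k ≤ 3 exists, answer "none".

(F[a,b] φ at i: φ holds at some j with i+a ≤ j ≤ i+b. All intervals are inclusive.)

Scan j = 3,4,… for ¬D:
  j=3: holds
First hit at j=3, so smallest k = 3-3 = 0.

0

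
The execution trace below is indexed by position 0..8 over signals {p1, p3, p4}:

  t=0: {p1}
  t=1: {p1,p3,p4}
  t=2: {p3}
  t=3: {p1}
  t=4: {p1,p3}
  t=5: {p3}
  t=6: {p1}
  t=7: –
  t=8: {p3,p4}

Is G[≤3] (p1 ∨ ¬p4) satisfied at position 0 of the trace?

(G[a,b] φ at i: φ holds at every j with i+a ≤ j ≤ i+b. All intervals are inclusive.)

True

Check (p1 ∨ ¬p4) at every j in [0,3]:
  j=0: true
  j=1: true
  j=2: true
  j=3: true
All positions satisfy it → formula holds.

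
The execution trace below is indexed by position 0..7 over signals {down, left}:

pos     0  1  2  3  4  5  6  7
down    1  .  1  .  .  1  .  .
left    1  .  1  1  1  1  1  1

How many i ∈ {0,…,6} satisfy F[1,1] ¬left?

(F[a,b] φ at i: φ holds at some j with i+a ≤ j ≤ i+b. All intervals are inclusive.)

1

Evaluate at each i in [0,6]:
  i=0: ✓ (witness j=1)
  i=1: ✗ (none in [2,2])
  i=2: ✗ (none in [3,3])
  i=3: ✗ (none in [4,4])
  i=4: ✗ (none in [5,5])
  i=5: ✗ (none in [6,6])
  i=6: ✗ (none in [7,7])
Positions where it holds: {0} → 1.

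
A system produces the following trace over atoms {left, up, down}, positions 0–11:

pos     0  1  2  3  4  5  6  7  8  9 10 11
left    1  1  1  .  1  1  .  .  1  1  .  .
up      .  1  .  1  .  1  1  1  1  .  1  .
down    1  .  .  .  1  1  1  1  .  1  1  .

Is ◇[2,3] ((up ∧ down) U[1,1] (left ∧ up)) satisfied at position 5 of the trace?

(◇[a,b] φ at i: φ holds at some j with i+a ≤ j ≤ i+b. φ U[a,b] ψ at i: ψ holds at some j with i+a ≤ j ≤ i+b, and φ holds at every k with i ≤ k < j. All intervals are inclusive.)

Check ((up ∧ down) U[1,1] (left ∧ up)) at each j in [7,8]:
  j=7: holds
  j=8: fails
Found at j=7 → formula holds.

Yes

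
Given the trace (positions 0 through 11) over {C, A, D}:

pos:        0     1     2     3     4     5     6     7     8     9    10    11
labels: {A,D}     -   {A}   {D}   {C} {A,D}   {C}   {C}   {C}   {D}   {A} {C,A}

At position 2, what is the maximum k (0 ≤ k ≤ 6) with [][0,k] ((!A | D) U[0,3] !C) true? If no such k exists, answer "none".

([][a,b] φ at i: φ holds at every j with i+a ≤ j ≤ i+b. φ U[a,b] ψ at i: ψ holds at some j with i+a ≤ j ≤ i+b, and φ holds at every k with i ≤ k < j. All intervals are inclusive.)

((!A | D) U[0,3] !C) must hold from j=2 onward; find where it first fails.
  j=2: holds
  j=3: holds
  j=4: holds
  j=5: holds
  j=6: holds
  j=7: holds
  j=8: holds
Holds through j=8; largest k = 6.

6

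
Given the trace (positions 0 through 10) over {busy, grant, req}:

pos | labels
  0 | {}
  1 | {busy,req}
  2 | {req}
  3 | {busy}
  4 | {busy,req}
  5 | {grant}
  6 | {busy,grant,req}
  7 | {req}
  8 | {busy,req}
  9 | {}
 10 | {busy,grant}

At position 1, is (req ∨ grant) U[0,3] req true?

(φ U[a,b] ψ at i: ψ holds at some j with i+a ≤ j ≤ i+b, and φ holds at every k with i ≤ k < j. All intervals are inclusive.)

Need some j in [1,4] with req, and (req ∨ grant) at every k in [1,j-1].
  j=1: req holds; no prefix to check → satisfied.

Yes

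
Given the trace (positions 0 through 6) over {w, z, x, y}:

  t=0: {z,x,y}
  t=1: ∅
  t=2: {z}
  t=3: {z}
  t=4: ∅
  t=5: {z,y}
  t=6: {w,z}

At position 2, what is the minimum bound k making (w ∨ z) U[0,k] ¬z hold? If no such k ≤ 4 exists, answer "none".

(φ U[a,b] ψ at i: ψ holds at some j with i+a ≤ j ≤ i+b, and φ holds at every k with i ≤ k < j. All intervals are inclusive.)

Need earliest j ≥ 2 with ¬z, and (w ∨ z) at every k in [2,j-1].
  j=2: rhs fails.
  j=3: rhs fails.
  j=4: rhs holds; lhs holds on [2,3]. k = 2.

2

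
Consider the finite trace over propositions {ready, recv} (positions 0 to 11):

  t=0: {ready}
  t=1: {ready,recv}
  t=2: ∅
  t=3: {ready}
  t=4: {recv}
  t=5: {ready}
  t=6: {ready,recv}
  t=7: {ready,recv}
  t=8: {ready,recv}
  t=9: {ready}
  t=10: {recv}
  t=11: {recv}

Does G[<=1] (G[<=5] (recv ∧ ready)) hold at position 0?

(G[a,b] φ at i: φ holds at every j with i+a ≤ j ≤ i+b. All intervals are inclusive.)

False

Check G[<=5] (recv ∧ ready) at every j in [0,1]:
  j=0: fails at 0
  j=1: fails at 2
Fails at j=0 → formula fails.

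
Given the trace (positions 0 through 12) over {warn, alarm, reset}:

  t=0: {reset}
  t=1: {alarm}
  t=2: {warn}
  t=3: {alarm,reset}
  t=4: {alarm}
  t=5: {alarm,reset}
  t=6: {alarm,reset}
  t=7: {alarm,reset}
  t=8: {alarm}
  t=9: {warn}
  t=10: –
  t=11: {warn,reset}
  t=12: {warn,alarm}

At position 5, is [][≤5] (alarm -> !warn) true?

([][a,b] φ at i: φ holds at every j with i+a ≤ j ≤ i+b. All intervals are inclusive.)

Check (alarm -> !warn) at every j in [5,10]:
  j=5: antecedent true; consequent true → ✓
  j=6: antecedent true; consequent true → ✓
  j=7: antecedent true; consequent true → ✓
  j=8: antecedent true; consequent true → ✓
  j=9: antecedent false → ✓
  j=10: antecedent false → ✓
All positions satisfy it → formula holds.

True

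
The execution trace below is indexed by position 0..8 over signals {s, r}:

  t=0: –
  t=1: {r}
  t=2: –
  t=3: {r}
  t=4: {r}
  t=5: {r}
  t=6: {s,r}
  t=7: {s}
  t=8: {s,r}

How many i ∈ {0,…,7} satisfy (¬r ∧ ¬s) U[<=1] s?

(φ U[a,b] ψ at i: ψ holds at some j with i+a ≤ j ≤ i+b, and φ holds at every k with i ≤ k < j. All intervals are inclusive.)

2

Evaluate at each i in [0,7]:
  i=0: ✗ (no rhs in [0,1])
  i=1: ✗ (no rhs in [1,2])
  i=2: ✗ (no rhs in [2,3])
  i=3: ✗ (no rhs in [3,4])
  i=4: ✗ (no rhs in [4,5])
  i=5: ✗ (lhs fails at k=5 before rhs at j=6)
  i=6: ✓ (rhs at j=6)
  i=7: ✓ (rhs at j=7)
Positions where it holds: {6, 7} → 2.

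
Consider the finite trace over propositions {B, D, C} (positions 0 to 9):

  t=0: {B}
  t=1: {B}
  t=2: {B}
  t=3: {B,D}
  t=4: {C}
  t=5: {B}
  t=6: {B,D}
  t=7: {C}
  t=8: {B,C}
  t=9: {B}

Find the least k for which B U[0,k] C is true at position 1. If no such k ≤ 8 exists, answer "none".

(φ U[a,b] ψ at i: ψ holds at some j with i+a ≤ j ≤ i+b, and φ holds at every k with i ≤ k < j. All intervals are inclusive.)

Need earliest j ≥ 1 with C, and B at every k in [1,j-1].
  j=1: rhs fails.
  j=2: rhs fails.
  j=3: rhs fails.
  j=4: rhs holds; lhs holds on [1,3]. k = 3.

3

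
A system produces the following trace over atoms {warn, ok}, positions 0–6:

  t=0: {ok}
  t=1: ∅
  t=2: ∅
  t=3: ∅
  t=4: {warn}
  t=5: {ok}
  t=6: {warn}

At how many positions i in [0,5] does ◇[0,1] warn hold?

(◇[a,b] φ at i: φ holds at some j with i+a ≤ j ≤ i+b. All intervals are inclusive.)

3

Evaluate at each i in [0,5]:
  i=0: ✗ (none in [0,1])
  i=1: ✗ (none in [1,2])
  i=2: ✗ (none in [2,3])
  i=3: ✓ (witness j=4)
  i=4: ✓ (witness j=4)
  i=5: ✓ (witness j=6)
Positions where it holds: {3, 4, 5} → 3.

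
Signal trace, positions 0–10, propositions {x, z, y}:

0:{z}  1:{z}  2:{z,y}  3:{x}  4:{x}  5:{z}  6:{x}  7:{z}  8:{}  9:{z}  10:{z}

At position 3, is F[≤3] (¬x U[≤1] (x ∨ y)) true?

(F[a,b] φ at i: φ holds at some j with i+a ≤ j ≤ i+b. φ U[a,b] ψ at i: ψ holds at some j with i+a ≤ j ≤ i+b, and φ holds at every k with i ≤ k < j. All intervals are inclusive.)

True

Check (¬x U[≤1] (x ∨ y)) at each j in [3,6]:
  j=3: holds
  j=4: holds
  j=5: holds
  j=6: holds
Found at j=3 → formula holds.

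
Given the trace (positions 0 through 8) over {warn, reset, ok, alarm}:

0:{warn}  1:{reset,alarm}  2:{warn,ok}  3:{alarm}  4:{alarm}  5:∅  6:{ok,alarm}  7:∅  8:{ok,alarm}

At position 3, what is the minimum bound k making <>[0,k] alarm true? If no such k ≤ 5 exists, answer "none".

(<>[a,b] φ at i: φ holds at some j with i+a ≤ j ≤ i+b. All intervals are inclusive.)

0

Scan j = 3,4,… for alarm:
  j=3: holds
First hit at j=3, so smallest k = 3-3 = 0.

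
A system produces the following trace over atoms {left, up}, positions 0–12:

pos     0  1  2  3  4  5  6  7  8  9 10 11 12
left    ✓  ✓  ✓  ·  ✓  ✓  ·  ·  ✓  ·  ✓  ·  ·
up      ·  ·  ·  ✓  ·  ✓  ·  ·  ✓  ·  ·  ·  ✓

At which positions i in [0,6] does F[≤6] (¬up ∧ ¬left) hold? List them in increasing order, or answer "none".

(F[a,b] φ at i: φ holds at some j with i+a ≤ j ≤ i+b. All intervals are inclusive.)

0, 1, 2, 3, 4, 5, 6

Evaluate at each i in [0,6]:
  i=0: ✓ (witness j=6)
  i=1: ✓ (witness j=6)
  i=2: ✓ (witness j=6)
  i=3: ✓ (witness j=6)
  i=4: ✓ (witness j=6)
  i=5: ✓ (witness j=6)
  i=6: ✓ (witness j=6)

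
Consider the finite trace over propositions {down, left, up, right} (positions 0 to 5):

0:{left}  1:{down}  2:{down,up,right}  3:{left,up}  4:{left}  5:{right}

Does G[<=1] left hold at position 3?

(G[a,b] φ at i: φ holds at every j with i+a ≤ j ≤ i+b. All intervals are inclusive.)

Yes

Check left at every j in [3,4]:
  j=3: true
  j=4: true
All positions satisfy it → formula holds.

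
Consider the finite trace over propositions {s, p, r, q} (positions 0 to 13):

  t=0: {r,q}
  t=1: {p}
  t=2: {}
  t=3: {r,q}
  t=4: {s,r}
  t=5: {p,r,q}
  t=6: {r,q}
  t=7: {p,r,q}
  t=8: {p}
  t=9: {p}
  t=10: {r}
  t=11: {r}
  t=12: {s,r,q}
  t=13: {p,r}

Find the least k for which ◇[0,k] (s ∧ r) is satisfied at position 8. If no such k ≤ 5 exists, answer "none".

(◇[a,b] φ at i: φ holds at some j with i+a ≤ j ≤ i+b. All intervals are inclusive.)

4

Scan j = 8,9,… for (s ∧ r):
  j=8: fails
  j=9: fails
  j=10: fails
  j=11: fails
  j=12: holds
First hit at j=12, so smallest k = 12-8 = 4.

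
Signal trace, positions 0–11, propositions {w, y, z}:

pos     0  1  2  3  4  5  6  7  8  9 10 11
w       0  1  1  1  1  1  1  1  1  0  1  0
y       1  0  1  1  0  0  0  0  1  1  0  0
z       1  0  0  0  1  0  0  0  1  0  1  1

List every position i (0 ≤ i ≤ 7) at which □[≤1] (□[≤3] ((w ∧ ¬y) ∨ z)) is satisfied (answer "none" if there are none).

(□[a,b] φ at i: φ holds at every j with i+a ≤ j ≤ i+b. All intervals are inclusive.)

Evaluate at each i in [0,7]:
  i=0: ✗ (fails at j=0)
  i=1: ✗ (fails at j=1)
  i=2: ✗ (fails at j=2)
  i=3: ✗ (fails at j=3)
  i=4: ✓ (all of [4,5])
  i=5: ✗ (fails at j=6)
  i=6: ✗ (fails at j=6)
  i=7: ✗ (fails at j=7)

4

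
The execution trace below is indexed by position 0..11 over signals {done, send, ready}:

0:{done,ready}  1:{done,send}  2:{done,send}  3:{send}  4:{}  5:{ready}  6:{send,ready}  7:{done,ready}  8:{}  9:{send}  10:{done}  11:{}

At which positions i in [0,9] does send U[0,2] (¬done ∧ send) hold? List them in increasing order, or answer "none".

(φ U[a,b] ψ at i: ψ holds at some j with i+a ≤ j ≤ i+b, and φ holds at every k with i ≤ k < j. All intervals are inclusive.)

Evaluate at each i in [0,9]:
  i=0: ✗ (no rhs in [0,2])
  i=1: ✓ (rhs at j=3; lhs holds on [1,2])
  i=2: ✓ (rhs at j=3; lhs holds on [2,2])
  i=3: ✓ (rhs at j=3)
  i=4: ✗ (lhs fails at k=4 before rhs at j=6)
  i=5: ✗ (lhs fails at k=5 before rhs at j=6)
  i=6: ✓ (rhs at j=6)
  i=7: ✗ (lhs fails at k=7 before rhs at j=9)
  i=8: ✗ (lhs fails at k=8 before rhs at j=9)
  i=9: ✓ (rhs at j=9)

1, 2, 3, 6, 9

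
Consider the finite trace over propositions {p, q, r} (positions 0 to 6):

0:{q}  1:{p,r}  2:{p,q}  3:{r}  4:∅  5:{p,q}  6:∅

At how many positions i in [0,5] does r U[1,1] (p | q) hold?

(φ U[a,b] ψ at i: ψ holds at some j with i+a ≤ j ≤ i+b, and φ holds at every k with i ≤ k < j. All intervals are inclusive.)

1

Evaluate at each i in [0,5]:
  i=0: ✗ (lhs fails at k=0 before rhs at j=1)
  i=1: ✓ (rhs at j=2; lhs holds on [1,1])
  i=2: ✗ (no rhs in [3,3])
  i=3: ✗ (no rhs in [4,4])
  i=4: ✗ (lhs fails at k=4 before rhs at j=5)
  i=5: ✗ (no rhs in [6,6])
Positions where it holds: {1} → 1.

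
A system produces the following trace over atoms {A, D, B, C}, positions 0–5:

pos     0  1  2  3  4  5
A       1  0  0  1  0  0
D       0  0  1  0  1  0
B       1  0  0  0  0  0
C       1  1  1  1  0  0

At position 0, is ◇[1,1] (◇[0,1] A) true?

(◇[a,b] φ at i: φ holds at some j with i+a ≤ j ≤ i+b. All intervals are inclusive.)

Does not hold

Check ◇[0,1] A at each j in [1,1]:
  j=1: fails (none in [1,2])
No position in the window satisfies it → formula fails.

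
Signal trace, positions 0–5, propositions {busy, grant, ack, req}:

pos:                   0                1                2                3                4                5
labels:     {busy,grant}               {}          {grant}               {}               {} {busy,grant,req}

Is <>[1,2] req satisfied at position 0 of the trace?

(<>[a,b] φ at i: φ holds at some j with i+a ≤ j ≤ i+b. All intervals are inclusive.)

Check req at each j in [1,2]:
  j=1: false
  j=2: false
No position in the window satisfies it → formula fails.

False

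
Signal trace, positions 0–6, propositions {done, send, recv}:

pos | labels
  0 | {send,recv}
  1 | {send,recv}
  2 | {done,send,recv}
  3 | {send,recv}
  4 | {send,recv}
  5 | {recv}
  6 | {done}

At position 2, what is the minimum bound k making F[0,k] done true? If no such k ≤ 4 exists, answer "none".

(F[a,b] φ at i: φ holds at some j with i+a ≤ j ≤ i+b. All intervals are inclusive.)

Scan j = 2,3,… for done:
  j=2: holds
First hit at j=2, so smallest k = 2-2 = 0.

0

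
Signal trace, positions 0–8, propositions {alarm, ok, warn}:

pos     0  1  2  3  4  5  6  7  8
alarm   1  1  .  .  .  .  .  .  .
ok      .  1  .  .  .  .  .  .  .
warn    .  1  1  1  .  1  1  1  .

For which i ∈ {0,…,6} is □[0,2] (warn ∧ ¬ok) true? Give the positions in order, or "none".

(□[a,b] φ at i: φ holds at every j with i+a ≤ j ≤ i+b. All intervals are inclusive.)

5

Evaluate at each i in [0,6]:
  i=0: ✗ (fails at j=0)
  i=1: ✗ (fails at j=1)
  i=2: ✗ (fails at j=4)
  i=3: ✗ (fails at j=4)
  i=4: ✗ (fails at j=4)
  i=5: ✓ (all of [5,7])
  i=6: ✗ (fails at j=8)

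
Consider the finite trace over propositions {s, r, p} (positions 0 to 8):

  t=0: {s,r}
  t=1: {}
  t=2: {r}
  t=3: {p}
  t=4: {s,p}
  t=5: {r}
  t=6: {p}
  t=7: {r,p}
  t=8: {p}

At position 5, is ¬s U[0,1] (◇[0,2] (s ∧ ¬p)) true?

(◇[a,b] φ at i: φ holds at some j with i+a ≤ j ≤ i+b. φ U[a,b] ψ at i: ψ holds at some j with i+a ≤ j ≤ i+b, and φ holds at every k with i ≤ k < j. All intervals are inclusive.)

No

Need some j in [5,6] with ◇[0,2] (s ∧ ¬p), and ¬s at every k in [5,j-1].
  j=5: ◇[0,2] (s ∧ ¬p) — fails (none in [5,7]).
  j=6: ◇[0,2] (s ∧ ¬p) — fails (none in [6,8]).
No j in the window works → until fails.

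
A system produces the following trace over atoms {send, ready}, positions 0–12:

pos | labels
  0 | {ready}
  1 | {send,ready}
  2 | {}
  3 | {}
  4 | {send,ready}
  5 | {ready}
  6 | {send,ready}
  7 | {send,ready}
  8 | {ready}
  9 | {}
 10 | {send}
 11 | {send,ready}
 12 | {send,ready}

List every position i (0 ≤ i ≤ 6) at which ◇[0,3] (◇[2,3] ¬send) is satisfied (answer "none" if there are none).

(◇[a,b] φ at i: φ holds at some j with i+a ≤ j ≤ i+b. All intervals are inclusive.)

0, 1, 2, 3, 4, 5, 6

Evaluate at each i in [0,6]:
  i=0: ✓ (witness j=0)
  i=1: ✓ (witness j=1)
  i=2: ✓ (witness j=2)
  i=3: ✓ (witness j=3)
  i=4: ✓ (witness j=5)
  i=5: ✓ (witness j=5)
  i=6: ✓ (witness j=6)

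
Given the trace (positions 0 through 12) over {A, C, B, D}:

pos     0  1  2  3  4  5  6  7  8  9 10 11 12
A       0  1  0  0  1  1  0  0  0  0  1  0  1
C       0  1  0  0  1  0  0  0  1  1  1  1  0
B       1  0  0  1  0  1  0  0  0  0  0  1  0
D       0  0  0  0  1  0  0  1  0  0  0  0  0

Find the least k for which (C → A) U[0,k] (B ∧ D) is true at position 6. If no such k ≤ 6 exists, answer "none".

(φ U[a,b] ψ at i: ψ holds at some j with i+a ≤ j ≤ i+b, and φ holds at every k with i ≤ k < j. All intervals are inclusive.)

none

Need earliest j ≥ 6 with (B ∧ D), and (C → A) at every k in [6,j-1].
  j=6: rhs fails.
  j=7: rhs fails.
  j=8: rhs fails.
  j=9: rhs fails.
  j=10: rhs fails.
  j=11: rhs fails.
  j=12: rhs fails.
No witness within the range → none.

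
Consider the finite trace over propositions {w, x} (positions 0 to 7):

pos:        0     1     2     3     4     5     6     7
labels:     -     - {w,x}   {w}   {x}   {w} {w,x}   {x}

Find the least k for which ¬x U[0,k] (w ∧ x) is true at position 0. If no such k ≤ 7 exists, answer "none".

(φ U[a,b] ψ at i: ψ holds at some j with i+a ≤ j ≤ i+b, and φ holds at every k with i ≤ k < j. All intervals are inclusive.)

2

Need earliest j ≥ 0 with (w ∧ x), and ¬x at every k in [0,j-1].
  j=0: rhs fails.
  j=1: rhs fails.
  j=2: rhs holds; lhs holds on [0,1]. k = 2.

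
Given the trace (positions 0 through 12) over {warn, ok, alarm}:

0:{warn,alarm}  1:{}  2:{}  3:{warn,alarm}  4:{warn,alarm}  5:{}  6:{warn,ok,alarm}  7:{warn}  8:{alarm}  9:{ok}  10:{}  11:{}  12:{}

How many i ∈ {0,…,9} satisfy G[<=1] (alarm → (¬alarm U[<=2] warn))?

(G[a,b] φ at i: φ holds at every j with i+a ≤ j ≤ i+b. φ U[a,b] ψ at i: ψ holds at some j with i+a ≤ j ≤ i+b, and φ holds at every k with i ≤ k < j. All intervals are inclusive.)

8

Evaluate at each i in [0,9]:
  i=0: ✓ (all of [0,1])
  i=1: ✓ (all of [1,2])
  i=2: ✓ (all of [2,3])
  i=3: ✓ (all of [3,4])
  i=4: ✓ (all of [4,5])
  i=5: ✓ (all of [5,6])
  i=6: ✓ (all of [6,7])
  i=7: ✗ (fails at j=8)
  i=8: ✗ (fails at j=8)
  i=9: ✓ (all of [9,10])
Positions where it holds: {0, 1, 2, 3, 4, 5, 6, 9} → 8.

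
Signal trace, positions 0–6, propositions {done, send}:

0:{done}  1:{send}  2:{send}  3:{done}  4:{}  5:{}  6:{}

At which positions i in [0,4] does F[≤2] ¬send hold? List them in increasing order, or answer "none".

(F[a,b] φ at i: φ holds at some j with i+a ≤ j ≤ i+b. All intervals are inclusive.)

0, 1, 2, 3, 4

Evaluate at each i in [0,4]:
  i=0: ✓ (witness j=0)
  i=1: ✓ (witness j=3)
  i=2: ✓ (witness j=3)
  i=3: ✓ (witness j=3)
  i=4: ✓ (witness j=4)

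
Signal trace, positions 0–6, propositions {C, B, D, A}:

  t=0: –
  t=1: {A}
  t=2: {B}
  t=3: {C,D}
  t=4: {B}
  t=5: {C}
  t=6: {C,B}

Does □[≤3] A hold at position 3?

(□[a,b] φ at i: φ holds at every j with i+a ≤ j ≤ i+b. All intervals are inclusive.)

Check A at every j in [3,6]:
  j=3: false
  j=4: false
  j=5: false
  j=6: false
Fails at j=3 → formula fails.

False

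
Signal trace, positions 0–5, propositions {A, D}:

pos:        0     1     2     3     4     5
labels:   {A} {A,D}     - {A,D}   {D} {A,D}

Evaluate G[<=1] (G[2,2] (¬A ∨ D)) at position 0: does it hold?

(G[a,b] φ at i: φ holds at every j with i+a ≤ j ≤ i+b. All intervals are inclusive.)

Check G[2,2] (¬A ∨ D) at every j in [0,1]:
  j=0: holds on [2,2]
  j=1: holds on [3,3]
All positions satisfy it → formula holds.

True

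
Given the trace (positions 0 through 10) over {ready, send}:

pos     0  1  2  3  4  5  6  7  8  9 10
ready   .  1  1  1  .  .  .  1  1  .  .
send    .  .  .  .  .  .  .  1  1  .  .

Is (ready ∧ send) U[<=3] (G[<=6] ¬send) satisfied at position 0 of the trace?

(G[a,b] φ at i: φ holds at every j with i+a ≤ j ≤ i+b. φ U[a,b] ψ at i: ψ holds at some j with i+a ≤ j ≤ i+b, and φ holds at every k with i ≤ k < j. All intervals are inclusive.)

Need some j in [0,3] with G[<=6] ¬send, and (ready ∧ send) at every k in [0,j-1].
  j=0: G[<=6] ¬send holds; no prefix to check → satisfied.

True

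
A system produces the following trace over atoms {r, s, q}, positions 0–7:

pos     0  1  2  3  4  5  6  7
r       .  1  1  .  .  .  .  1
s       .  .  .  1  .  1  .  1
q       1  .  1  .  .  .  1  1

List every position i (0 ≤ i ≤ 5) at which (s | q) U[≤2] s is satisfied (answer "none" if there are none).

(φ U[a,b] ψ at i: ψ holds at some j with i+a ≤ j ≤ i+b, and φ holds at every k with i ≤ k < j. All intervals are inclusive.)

2, 3, 5

Evaluate at each i in [0,5]:
  i=0: ✗ (no rhs in [0,2])
  i=1: ✗ (lhs fails at k=1 before rhs at j=3)
  i=2: ✓ (rhs at j=3; lhs holds on [2,2])
  i=3: ✓ (rhs at j=3)
  i=4: ✗ (lhs fails at k=4 before rhs at j=5)
  i=5: ✓ (rhs at j=5)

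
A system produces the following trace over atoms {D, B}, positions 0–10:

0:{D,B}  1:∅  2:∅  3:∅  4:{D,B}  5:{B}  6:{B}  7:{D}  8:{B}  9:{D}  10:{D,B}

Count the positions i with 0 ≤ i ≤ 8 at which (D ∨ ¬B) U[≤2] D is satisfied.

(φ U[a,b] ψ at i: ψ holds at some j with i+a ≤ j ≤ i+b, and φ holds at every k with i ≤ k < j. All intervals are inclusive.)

5

Evaluate at each i in [0,8]:
  i=0: ✓ (rhs at j=0)
  i=1: ✗ (no rhs in [1,3])
  i=2: ✓ (rhs at j=4; lhs holds on [2,3])
  i=3: ✓ (rhs at j=4; lhs holds on [3,3])
  i=4: ✓ (rhs at j=4)
  i=5: ✗ (lhs fails at k=5 before rhs at j=7)
  i=6: ✗ (lhs fails at k=6 before rhs at j=7)
  i=7: ✓ (rhs at j=7)
  i=8: ✗ (lhs fails at k=8 before rhs at j=9)
Positions where it holds: {0, 2, 3, 4, 7} → 5.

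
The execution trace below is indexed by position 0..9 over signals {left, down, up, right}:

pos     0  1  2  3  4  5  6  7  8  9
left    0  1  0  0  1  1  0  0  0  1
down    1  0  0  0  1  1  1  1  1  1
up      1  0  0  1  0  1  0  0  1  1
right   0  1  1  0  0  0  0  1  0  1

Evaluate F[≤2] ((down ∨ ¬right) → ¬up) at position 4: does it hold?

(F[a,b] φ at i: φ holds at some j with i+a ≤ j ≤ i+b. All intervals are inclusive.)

True

Check ((down ∨ ¬right) → ¬up) at each j in [4,6]:
  j=4: true
  j=5: false
  j=6: true
Found at j=4 → formula holds.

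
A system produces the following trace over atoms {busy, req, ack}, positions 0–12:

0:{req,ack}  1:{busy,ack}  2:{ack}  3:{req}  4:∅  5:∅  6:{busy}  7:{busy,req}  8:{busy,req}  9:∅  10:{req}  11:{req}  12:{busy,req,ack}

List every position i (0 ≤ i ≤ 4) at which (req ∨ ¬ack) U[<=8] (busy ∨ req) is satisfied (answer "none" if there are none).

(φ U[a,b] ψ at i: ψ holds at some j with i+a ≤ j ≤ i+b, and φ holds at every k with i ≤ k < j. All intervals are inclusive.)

Evaluate at each i in [0,4]:
  i=0: ✓ (rhs at j=0)
  i=1: ✓ (rhs at j=1)
  i=2: ✗ (lhs fails at k=2 before rhs at j=3)
  i=3: ✓ (rhs at j=3)
  i=4: ✓ (rhs at j=6; lhs holds on [4,5])

0, 1, 3, 4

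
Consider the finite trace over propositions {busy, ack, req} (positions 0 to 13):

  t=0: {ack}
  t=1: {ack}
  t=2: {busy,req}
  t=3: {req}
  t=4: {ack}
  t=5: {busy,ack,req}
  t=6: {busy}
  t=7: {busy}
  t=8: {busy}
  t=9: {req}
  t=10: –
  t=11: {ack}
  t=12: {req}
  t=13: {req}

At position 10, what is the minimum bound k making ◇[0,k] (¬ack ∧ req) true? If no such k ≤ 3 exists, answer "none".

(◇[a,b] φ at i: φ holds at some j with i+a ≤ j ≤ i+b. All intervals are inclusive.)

2

Scan j = 10,11,… for (¬ack ∧ req):
  j=10: fails
  j=11: fails
  j=12: holds
First hit at j=12, so smallest k = 12-10 = 2.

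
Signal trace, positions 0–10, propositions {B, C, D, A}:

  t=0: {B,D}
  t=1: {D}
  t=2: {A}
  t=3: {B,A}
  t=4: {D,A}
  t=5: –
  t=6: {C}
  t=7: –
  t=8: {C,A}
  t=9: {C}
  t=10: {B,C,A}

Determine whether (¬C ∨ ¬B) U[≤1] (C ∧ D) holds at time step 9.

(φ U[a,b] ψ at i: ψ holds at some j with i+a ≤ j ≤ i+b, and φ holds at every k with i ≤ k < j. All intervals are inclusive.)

No

Need some j in [9,10] with (C ∧ D), and (¬C ∨ ¬B) at every k in [9,j-1].
  j=9: (C ∧ D) false.
  j=10: (C ∧ D) false.
No j in the window works → until fails.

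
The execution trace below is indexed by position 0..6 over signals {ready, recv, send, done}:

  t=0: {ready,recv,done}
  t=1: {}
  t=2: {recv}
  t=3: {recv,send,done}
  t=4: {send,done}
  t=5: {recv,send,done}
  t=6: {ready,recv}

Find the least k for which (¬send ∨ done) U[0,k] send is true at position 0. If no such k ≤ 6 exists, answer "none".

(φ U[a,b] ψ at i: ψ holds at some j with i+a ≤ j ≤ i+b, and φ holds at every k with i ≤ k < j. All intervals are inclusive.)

Need earliest j ≥ 0 with send, and (¬send ∨ done) at every k in [0,j-1].
  j=0: rhs fails.
  j=1: rhs fails.
  j=2: rhs fails.
  j=3: rhs holds; lhs holds on [0,2]. k = 3.

3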